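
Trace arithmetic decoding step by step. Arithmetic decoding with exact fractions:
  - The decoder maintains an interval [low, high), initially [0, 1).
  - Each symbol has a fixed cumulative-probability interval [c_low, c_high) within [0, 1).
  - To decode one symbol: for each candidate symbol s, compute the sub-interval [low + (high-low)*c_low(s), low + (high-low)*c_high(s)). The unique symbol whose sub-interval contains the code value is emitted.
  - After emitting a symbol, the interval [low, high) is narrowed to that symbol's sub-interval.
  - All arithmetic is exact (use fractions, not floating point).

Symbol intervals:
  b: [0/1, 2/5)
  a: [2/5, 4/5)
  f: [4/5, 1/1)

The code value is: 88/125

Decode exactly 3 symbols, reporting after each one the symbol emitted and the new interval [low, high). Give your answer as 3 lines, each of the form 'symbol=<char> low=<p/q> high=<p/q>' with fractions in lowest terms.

Step 1: interval [0/1, 1/1), width = 1/1 - 0/1 = 1/1
  'b': [0/1 + 1/1*0/1, 0/1 + 1/1*2/5) = [0/1, 2/5)
  'a': [0/1 + 1/1*2/5, 0/1 + 1/1*4/5) = [2/5, 4/5) <- contains code 88/125
  'f': [0/1 + 1/1*4/5, 0/1 + 1/1*1/1) = [4/5, 1/1)
  emit 'a', narrow to [2/5, 4/5)
Step 2: interval [2/5, 4/5), width = 4/5 - 2/5 = 2/5
  'b': [2/5 + 2/5*0/1, 2/5 + 2/5*2/5) = [2/5, 14/25)
  'a': [2/5 + 2/5*2/5, 2/5 + 2/5*4/5) = [14/25, 18/25) <- contains code 88/125
  'f': [2/5 + 2/5*4/5, 2/5 + 2/5*1/1) = [18/25, 4/5)
  emit 'a', narrow to [14/25, 18/25)
Step 3: interval [14/25, 18/25), width = 18/25 - 14/25 = 4/25
  'b': [14/25 + 4/25*0/1, 14/25 + 4/25*2/5) = [14/25, 78/125)
  'a': [14/25 + 4/25*2/5, 14/25 + 4/25*4/5) = [78/125, 86/125)
  'f': [14/25 + 4/25*4/5, 14/25 + 4/25*1/1) = [86/125, 18/25) <- contains code 88/125
  emit 'f', narrow to [86/125, 18/25)

Answer: symbol=a low=2/5 high=4/5
symbol=a low=14/25 high=18/25
symbol=f low=86/125 high=18/25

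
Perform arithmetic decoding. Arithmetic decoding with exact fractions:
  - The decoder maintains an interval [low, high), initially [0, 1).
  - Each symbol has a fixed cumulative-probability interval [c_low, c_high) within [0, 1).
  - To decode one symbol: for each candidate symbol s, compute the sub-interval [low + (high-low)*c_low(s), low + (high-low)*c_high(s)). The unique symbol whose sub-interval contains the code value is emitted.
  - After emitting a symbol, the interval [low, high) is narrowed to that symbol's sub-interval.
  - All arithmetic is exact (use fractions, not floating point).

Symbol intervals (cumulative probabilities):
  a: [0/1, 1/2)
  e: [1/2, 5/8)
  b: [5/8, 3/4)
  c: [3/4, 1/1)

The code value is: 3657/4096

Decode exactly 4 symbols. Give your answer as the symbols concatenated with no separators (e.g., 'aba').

Step 1: interval [0/1, 1/1), width = 1/1 - 0/1 = 1/1
  'a': [0/1 + 1/1*0/1, 0/1 + 1/1*1/2) = [0/1, 1/2)
  'e': [0/1 + 1/1*1/2, 0/1 + 1/1*5/8) = [1/2, 5/8)
  'b': [0/1 + 1/1*5/8, 0/1 + 1/1*3/4) = [5/8, 3/4)
  'c': [0/1 + 1/1*3/4, 0/1 + 1/1*1/1) = [3/4, 1/1) <- contains code 3657/4096
  emit 'c', narrow to [3/4, 1/1)
Step 2: interval [3/4, 1/1), width = 1/1 - 3/4 = 1/4
  'a': [3/4 + 1/4*0/1, 3/4 + 1/4*1/2) = [3/4, 7/8)
  'e': [3/4 + 1/4*1/2, 3/4 + 1/4*5/8) = [7/8, 29/32) <- contains code 3657/4096
  'b': [3/4 + 1/4*5/8, 3/4 + 1/4*3/4) = [29/32, 15/16)
  'c': [3/4 + 1/4*3/4, 3/4 + 1/4*1/1) = [15/16, 1/1)
  emit 'e', narrow to [7/8, 29/32)
Step 3: interval [7/8, 29/32), width = 29/32 - 7/8 = 1/32
  'a': [7/8 + 1/32*0/1, 7/8 + 1/32*1/2) = [7/8, 57/64)
  'e': [7/8 + 1/32*1/2, 7/8 + 1/32*5/8) = [57/64, 229/256) <- contains code 3657/4096
  'b': [7/8 + 1/32*5/8, 7/8 + 1/32*3/4) = [229/256, 115/128)
  'c': [7/8 + 1/32*3/4, 7/8 + 1/32*1/1) = [115/128, 29/32)
  emit 'e', narrow to [57/64, 229/256)
Step 4: interval [57/64, 229/256), width = 229/256 - 57/64 = 1/256
  'a': [57/64 + 1/256*0/1, 57/64 + 1/256*1/2) = [57/64, 457/512)
  'e': [57/64 + 1/256*1/2, 57/64 + 1/256*5/8) = [457/512, 1829/2048) <- contains code 3657/4096
  'b': [57/64 + 1/256*5/8, 57/64 + 1/256*3/4) = [1829/2048, 915/1024)
  'c': [57/64 + 1/256*3/4, 57/64 + 1/256*1/1) = [915/1024, 229/256)
  emit 'e', narrow to [457/512, 1829/2048)

Answer: ceee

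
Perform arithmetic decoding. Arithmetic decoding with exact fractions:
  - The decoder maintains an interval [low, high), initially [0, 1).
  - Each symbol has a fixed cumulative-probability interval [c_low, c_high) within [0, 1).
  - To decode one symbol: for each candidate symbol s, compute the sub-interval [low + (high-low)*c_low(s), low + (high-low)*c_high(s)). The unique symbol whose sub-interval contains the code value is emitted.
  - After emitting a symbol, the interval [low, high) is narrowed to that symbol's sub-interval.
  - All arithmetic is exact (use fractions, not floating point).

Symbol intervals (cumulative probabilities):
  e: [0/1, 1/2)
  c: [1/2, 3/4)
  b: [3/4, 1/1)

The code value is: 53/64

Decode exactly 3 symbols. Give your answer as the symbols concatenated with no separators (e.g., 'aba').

Step 1: interval [0/1, 1/1), width = 1/1 - 0/1 = 1/1
  'e': [0/1 + 1/1*0/1, 0/1 + 1/1*1/2) = [0/1, 1/2)
  'c': [0/1 + 1/1*1/2, 0/1 + 1/1*3/4) = [1/2, 3/4)
  'b': [0/1 + 1/1*3/4, 0/1 + 1/1*1/1) = [3/4, 1/1) <- contains code 53/64
  emit 'b', narrow to [3/4, 1/1)
Step 2: interval [3/4, 1/1), width = 1/1 - 3/4 = 1/4
  'e': [3/4 + 1/4*0/1, 3/4 + 1/4*1/2) = [3/4, 7/8) <- contains code 53/64
  'c': [3/4 + 1/4*1/2, 3/4 + 1/4*3/4) = [7/8, 15/16)
  'b': [3/4 + 1/4*3/4, 3/4 + 1/4*1/1) = [15/16, 1/1)
  emit 'e', narrow to [3/4, 7/8)
Step 3: interval [3/4, 7/8), width = 7/8 - 3/4 = 1/8
  'e': [3/4 + 1/8*0/1, 3/4 + 1/8*1/2) = [3/4, 13/16)
  'c': [3/4 + 1/8*1/2, 3/4 + 1/8*3/4) = [13/16, 27/32) <- contains code 53/64
  'b': [3/4 + 1/8*3/4, 3/4 + 1/8*1/1) = [27/32, 7/8)
  emit 'c', narrow to [13/16, 27/32)

Answer: bec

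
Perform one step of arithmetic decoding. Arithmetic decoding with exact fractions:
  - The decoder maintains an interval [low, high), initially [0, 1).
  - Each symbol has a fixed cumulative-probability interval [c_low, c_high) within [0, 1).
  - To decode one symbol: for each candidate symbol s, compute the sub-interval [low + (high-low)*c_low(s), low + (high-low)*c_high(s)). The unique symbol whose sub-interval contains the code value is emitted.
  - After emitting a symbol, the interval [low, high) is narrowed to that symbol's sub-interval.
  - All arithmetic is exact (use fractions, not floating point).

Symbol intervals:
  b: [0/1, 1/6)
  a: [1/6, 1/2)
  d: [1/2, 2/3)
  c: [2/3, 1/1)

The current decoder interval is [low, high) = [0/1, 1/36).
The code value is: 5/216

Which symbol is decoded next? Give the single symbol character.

Interval width = high − low = 1/36 − 0/1 = 1/36
Scaled code = (code − low) / width = (5/216 − 0/1) / 1/36 = 5/6
  b: [0/1, 1/6) 
  a: [1/6, 1/2) 
  d: [1/2, 2/3) 
  c: [2/3, 1/1) ← scaled code falls here ✓

Answer: c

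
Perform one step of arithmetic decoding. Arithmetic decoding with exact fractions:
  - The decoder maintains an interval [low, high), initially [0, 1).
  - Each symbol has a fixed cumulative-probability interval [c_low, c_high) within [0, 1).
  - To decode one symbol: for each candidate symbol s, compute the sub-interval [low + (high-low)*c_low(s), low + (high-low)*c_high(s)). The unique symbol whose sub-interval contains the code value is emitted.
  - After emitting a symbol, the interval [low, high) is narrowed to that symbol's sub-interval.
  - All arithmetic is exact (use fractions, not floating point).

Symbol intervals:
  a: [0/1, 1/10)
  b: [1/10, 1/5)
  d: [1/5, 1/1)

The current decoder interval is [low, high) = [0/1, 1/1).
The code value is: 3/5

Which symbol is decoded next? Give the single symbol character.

Answer: d

Derivation:
Interval width = high − low = 1/1 − 0/1 = 1/1
Scaled code = (code − low) / width = (3/5 − 0/1) / 1/1 = 3/5
  a: [0/1, 1/10) 
  b: [1/10, 1/5) 
  d: [1/5, 1/1) ← scaled code falls here ✓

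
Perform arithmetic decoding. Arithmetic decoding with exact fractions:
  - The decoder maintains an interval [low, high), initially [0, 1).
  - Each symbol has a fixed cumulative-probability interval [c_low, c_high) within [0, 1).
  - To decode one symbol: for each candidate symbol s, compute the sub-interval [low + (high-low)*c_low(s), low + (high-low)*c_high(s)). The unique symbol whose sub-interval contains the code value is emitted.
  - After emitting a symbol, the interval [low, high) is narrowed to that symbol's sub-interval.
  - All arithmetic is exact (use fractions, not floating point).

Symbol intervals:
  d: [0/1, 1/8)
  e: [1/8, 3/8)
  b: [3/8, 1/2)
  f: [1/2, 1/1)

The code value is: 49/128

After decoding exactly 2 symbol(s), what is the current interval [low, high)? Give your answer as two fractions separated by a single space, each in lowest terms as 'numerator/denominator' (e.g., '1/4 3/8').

Step 1: interval [0/1, 1/1), width = 1/1 - 0/1 = 1/1
  'd': [0/1 + 1/1*0/1, 0/1 + 1/1*1/8) = [0/1, 1/8)
  'e': [0/1 + 1/1*1/8, 0/1 + 1/1*3/8) = [1/8, 3/8)
  'b': [0/1 + 1/1*3/8, 0/1 + 1/1*1/2) = [3/8, 1/2) <- contains code 49/128
  'f': [0/1 + 1/1*1/2, 0/1 + 1/1*1/1) = [1/2, 1/1)
  emit 'b', narrow to [3/8, 1/2)
Step 2: interval [3/8, 1/2), width = 1/2 - 3/8 = 1/8
  'd': [3/8 + 1/8*0/1, 3/8 + 1/8*1/8) = [3/8, 25/64) <- contains code 49/128
  'e': [3/8 + 1/8*1/8, 3/8 + 1/8*3/8) = [25/64, 27/64)
  'b': [3/8 + 1/8*3/8, 3/8 + 1/8*1/2) = [27/64, 7/16)
  'f': [3/8 + 1/8*1/2, 3/8 + 1/8*1/1) = [7/16, 1/2)
  emit 'd', narrow to [3/8, 25/64)

Answer: 3/8 25/64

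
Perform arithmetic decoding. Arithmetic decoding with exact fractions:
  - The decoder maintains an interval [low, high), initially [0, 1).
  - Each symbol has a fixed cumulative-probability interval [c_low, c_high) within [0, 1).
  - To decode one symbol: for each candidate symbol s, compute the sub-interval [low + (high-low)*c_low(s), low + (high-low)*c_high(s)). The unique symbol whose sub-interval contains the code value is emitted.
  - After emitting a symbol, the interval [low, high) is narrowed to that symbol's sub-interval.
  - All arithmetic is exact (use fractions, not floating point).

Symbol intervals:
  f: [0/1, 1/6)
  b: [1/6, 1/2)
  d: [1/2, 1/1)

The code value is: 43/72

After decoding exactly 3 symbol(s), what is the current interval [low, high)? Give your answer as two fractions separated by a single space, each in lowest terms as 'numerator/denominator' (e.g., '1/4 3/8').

Answer: 7/12 11/18

Derivation:
Step 1: interval [0/1, 1/1), width = 1/1 - 0/1 = 1/1
  'f': [0/1 + 1/1*0/1, 0/1 + 1/1*1/6) = [0/1, 1/6)
  'b': [0/1 + 1/1*1/6, 0/1 + 1/1*1/2) = [1/6, 1/2)
  'd': [0/1 + 1/1*1/2, 0/1 + 1/1*1/1) = [1/2, 1/1) <- contains code 43/72
  emit 'd', narrow to [1/2, 1/1)
Step 2: interval [1/2, 1/1), width = 1/1 - 1/2 = 1/2
  'f': [1/2 + 1/2*0/1, 1/2 + 1/2*1/6) = [1/2, 7/12)
  'b': [1/2 + 1/2*1/6, 1/2 + 1/2*1/2) = [7/12, 3/4) <- contains code 43/72
  'd': [1/2 + 1/2*1/2, 1/2 + 1/2*1/1) = [3/4, 1/1)
  emit 'b', narrow to [7/12, 3/4)
Step 3: interval [7/12, 3/4), width = 3/4 - 7/12 = 1/6
  'f': [7/12 + 1/6*0/1, 7/12 + 1/6*1/6) = [7/12, 11/18) <- contains code 43/72
  'b': [7/12 + 1/6*1/6, 7/12 + 1/6*1/2) = [11/18, 2/3)
  'd': [7/12 + 1/6*1/2, 7/12 + 1/6*1/1) = [2/3, 3/4)
  emit 'f', narrow to [7/12, 11/18)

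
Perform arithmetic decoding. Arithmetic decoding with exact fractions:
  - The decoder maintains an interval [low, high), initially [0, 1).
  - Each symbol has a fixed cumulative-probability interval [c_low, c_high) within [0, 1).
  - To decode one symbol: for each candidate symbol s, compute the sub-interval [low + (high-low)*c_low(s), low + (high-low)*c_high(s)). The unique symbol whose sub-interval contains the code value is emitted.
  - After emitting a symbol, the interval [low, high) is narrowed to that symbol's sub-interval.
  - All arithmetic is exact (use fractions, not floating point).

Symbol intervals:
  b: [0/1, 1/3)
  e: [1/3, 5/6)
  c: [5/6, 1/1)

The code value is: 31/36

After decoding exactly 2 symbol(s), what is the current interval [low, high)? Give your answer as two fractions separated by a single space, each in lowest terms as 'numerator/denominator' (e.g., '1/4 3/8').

Step 1: interval [0/1, 1/1), width = 1/1 - 0/1 = 1/1
  'b': [0/1 + 1/1*0/1, 0/1 + 1/1*1/3) = [0/1, 1/3)
  'e': [0/1 + 1/1*1/3, 0/1 + 1/1*5/6) = [1/3, 5/6)
  'c': [0/1 + 1/1*5/6, 0/1 + 1/1*1/1) = [5/6, 1/1) <- contains code 31/36
  emit 'c', narrow to [5/6, 1/1)
Step 2: interval [5/6, 1/1), width = 1/1 - 5/6 = 1/6
  'b': [5/6 + 1/6*0/1, 5/6 + 1/6*1/3) = [5/6, 8/9) <- contains code 31/36
  'e': [5/6 + 1/6*1/3, 5/6 + 1/6*5/6) = [8/9, 35/36)
  'c': [5/6 + 1/6*5/6, 5/6 + 1/6*1/1) = [35/36, 1/1)
  emit 'b', narrow to [5/6, 8/9)

Answer: 5/6 8/9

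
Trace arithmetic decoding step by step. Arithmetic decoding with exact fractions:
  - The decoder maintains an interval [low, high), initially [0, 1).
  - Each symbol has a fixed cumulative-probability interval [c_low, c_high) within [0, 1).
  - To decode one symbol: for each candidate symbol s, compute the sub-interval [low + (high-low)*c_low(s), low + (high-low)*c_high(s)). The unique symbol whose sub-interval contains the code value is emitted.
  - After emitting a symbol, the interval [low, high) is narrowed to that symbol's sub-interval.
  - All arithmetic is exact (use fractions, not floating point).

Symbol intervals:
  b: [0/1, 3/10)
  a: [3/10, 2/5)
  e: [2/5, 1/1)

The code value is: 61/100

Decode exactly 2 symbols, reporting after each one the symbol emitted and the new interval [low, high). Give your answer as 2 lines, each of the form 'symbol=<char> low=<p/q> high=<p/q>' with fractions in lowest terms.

Step 1: interval [0/1, 1/1), width = 1/1 - 0/1 = 1/1
  'b': [0/1 + 1/1*0/1, 0/1 + 1/1*3/10) = [0/1, 3/10)
  'a': [0/1 + 1/1*3/10, 0/1 + 1/1*2/5) = [3/10, 2/5)
  'e': [0/1 + 1/1*2/5, 0/1 + 1/1*1/1) = [2/5, 1/1) <- contains code 61/100
  emit 'e', narrow to [2/5, 1/1)
Step 2: interval [2/5, 1/1), width = 1/1 - 2/5 = 3/5
  'b': [2/5 + 3/5*0/1, 2/5 + 3/5*3/10) = [2/5, 29/50)
  'a': [2/5 + 3/5*3/10, 2/5 + 3/5*2/5) = [29/50, 16/25) <- contains code 61/100
  'e': [2/5 + 3/5*2/5, 2/5 + 3/5*1/1) = [16/25, 1/1)
  emit 'a', narrow to [29/50, 16/25)

Answer: symbol=e low=2/5 high=1/1
symbol=a low=29/50 high=16/25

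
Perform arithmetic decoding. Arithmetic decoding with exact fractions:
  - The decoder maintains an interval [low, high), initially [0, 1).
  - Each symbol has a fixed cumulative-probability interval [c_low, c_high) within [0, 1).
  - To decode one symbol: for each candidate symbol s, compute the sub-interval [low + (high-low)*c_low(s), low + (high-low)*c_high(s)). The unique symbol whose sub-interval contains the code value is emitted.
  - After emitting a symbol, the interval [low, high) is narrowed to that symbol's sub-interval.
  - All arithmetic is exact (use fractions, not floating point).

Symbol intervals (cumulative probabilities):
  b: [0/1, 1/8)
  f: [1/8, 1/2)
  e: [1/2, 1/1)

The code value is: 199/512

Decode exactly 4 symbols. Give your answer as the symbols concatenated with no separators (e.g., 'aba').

Answer: fefe

Derivation:
Step 1: interval [0/1, 1/1), width = 1/1 - 0/1 = 1/1
  'b': [0/1 + 1/1*0/1, 0/1 + 1/1*1/8) = [0/1, 1/8)
  'f': [0/1 + 1/1*1/8, 0/1 + 1/1*1/2) = [1/8, 1/2) <- contains code 199/512
  'e': [0/1 + 1/1*1/2, 0/1 + 1/1*1/1) = [1/2, 1/1)
  emit 'f', narrow to [1/8, 1/2)
Step 2: interval [1/8, 1/2), width = 1/2 - 1/8 = 3/8
  'b': [1/8 + 3/8*0/1, 1/8 + 3/8*1/8) = [1/8, 11/64)
  'f': [1/8 + 3/8*1/8, 1/8 + 3/8*1/2) = [11/64, 5/16)
  'e': [1/8 + 3/8*1/2, 1/8 + 3/8*1/1) = [5/16, 1/2) <- contains code 199/512
  emit 'e', narrow to [5/16, 1/2)
Step 3: interval [5/16, 1/2), width = 1/2 - 5/16 = 3/16
  'b': [5/16 + 3/16*0/1, 5/16 + 3/16*1/8) = [5/16, 43/128)
  'f': [5/16 + 3/16*1/8, 5/16 + 3/16*1/2) = [43/128, 13/32) <- contains code 199/512
  'e': [5/16 + 3/16*1/2, 5/16 + 3/16*1/1) = [13/32, 1/2)
  emit 'f', narrow to [43/128, 13/32)
Step 4: interval [43/128, 13/32), width = 13/32 - 43/128 = 9/128
  'b': [43/128 + 9/128*0/1, 43/128 + 9/128*1/8) = [43/128, 353/1024)
  'f': [43/128 + 9/128*1/8, 43/128 + 9/128*1/2) = [353/1024, 95/256)
  'e': [43/128 + 9/128*1/2, 43/128 + 9/128*1/1) = [95/256, 13/32) <- contains code 199/512
  emit 'e', narrow to [95/256, 13/32)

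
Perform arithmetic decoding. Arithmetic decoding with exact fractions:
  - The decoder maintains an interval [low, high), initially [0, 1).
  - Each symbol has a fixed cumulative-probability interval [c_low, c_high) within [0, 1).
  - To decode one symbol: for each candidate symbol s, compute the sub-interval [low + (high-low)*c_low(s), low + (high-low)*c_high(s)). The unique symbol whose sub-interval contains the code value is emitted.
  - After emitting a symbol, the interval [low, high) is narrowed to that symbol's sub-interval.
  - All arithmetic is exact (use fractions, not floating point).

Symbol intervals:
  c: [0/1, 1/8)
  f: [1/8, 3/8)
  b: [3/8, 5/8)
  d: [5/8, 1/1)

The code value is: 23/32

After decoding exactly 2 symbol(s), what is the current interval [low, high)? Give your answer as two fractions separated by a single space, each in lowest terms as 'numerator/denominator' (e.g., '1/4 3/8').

Step 1: interval [0/1, 1/1), width = 1/1 - 0/1 = 1/1
  'c': [0/1 + 1/1*0/1, 0/1 + 1/1*1/8) = [0/1, 1/8)
  'f': [0/1 + 1/1*1/8, 0/1 + 1/1*3/8) = [1/8, 3/8)
  'b': [0/1 + 1/1*3/8, 0/1 + 1/1*5/8) = [3/8, 5/8)
  'd': [0/1 + 1/1*5/8, 0/1 + 1/1*1/1) = [5/8, 1/1) <- contains code 23/32
  emit 'd', narrow to [5/8, 1/1)
Step 2: interval [5/8, 1/1), width = 1/1 - 5/8 = 3/8
  'c': [5/8 + 3/8*0/1, 5/8 + 3/8*1/8) = [5/8, 43/64)
  'f': [5/8 + 3/8*1/8, 5/8 + 3/8*3/8) = [43/64, 49/64) <- contains code 23/32
  'b': [5/8 + 3/8*3/8, 5/8 + 3/8*5/8) = [49/64, 55/64)
  'd': [5/8 + 3/8*5/8, 5/8 + 3/8*1/1) = [55/64, 1/1)
  emit 'f', narrow to [43/64, 49/64)

Answer: 43/64 49/64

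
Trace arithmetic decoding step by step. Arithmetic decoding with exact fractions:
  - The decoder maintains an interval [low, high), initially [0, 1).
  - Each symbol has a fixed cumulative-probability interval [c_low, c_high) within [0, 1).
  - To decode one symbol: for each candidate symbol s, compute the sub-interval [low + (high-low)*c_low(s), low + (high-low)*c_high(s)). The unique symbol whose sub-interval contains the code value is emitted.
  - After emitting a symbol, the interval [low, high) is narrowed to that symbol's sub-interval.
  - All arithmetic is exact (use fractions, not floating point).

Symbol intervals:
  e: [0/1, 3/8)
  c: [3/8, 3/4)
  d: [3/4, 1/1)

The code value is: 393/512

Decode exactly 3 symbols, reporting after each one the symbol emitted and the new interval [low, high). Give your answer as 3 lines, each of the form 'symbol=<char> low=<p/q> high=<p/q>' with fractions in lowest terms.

Answer: symbol=d low=3/4 high=1/1
symbol=e low=3/4 high=27/32
symbol=e low=3/4 high=201/256

Derivation:
Step 1: interval [0/1, 1/1), width = 1/1 - 0/1 = 1/1
  'e': [0/1 + 1/1*0/1, 0/1 + 1/1*3/8) = [0/1, 3/8)
  'c': [0/1 + 1/1*3/8, 0/1 + 1/1*3/4) = [3/8, 3/4)
  'd': [0/1 + 1/1*3/4, 0/1 + 1/1*1/1) = [3/4, 1/1) <- contains code 393/512
  emit 'd', narrow to [3/4, 1/1)
Step 2: interval [3/4, 1/1), width = 1/1 - 3/4 = 1/4
  'e': [3/4 + 1/4*0/1, 3/4 + 1/4*3/8) = [3/4, 27/32) <- contains code 393/512
  'c': [3/4 + 1/4*3/8, 3/4 + 1/4*3/4) = [27/32, 15/16)
  'd': [3/4 + 1/4*3/4, 3/4 + 1/4*1/1) = [15/16, 1/1)
  emit 'e', narrow to [3/4, 27/32)
Step 3: interval [3/4, 27/32), width = 27/32 - 3/4 = 3/32
  'e': [3/4 + 3/32*0/1, 3/4 + 3/32*3/8) = [3/4, 201/256) <- contains code 393/512
  'c': [3/4 + 3/32*3/8, 3/4 + 3/32*3/4) = [201/256, 105/128)
  'd': [3/4 + 3/32*3/4, 3/4 + 3/32*1/1) = [105/128, 27/32)
  emit 'e', narrow to [3/4, 201/256)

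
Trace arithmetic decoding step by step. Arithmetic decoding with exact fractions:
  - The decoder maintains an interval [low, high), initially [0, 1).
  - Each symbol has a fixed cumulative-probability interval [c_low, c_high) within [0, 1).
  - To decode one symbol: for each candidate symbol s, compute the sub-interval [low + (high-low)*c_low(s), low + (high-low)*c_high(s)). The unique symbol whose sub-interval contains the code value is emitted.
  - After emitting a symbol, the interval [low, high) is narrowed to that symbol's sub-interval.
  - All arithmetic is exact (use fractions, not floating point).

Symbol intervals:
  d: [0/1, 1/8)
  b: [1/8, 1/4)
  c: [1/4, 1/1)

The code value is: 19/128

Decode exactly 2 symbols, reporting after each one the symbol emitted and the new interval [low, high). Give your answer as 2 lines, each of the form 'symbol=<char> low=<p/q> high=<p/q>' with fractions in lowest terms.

Answer: symbol=b low=1/8 high=1/4
symbol=b low=9/64 high=5/32

Derivation:
Step 1: interval [0/1, 1/1), width = 1/1 - 0/1 = 1/1
  'd': [0/1 + 1/1*0/1, 0/1 + 1/1*1/8) = [0/1, 1/8)
  'b': [0/1 + 1/1*1/8, 0/1 + 1/1*1/4) = [1/8, 1/4) <- contains code 19/128
  'c': [0/1 + 1/1*1/4, 0/1 + 1/1*1/1) = [1/4, 1/1)
  emit 'b', narrow to [1/8, 1/4)
Step 2: interval [1/8, 1/4), width = 1/4 - 1/8 = 1/8
  'd': [1/8 + 1/8*0/1, 1/8 + 1/8*1/8) = [1/8, 9/64)
  'b': [1/8 + 1/8*1/8, 1/8 + 1/8*1/4) = [9/64, 5/32) <- contains code 19/128
  'c': [1/8 + 1/8*1/4, 1/8 + 1/8*1/1) = [5/32, 1/4)
  emit 'b', narrow to [9/64, 5/32)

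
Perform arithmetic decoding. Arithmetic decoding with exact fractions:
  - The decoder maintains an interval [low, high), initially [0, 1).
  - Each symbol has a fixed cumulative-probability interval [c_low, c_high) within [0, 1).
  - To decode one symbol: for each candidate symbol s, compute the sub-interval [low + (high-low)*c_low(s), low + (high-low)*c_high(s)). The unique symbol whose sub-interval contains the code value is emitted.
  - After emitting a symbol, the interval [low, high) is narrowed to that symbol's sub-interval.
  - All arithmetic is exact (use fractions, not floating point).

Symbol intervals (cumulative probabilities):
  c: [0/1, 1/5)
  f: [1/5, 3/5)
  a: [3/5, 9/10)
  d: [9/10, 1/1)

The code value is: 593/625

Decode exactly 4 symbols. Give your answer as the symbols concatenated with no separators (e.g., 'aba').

Step 1: interval [0/1, 1/1), width = 1/1 - 0/1 = 1/1
  'c': [0/1 + 1/1*0/1, 0/1 + 1/1*1/5) = [0/1, 1/5)
  'f': [0/1 + 1/1*1/5, 0/1 + 1/1*3/5) = [1/5, 3/5)
  'a': [0/1 + 1/1*3/5, 0/1 + 1/1*9/10) = [3/5, 9/10)
  'd': [0/1 + 1/1*9/10, 0/1 + 1/1*1/1) = [9/10, 1/1) <- contains code 593/625
  emit 'd', narrow to [9/10, 1/1)
Step 2: interval [9/10, 1/1), width = 1/1 - 9/10 = 1/10
  'c': [9/10 + 1/10*0/1, 9/10 + 1/10*1/5) = [9/10, 23/25)
  'f': [9/10 + 1/10*1/5, 9/10 + 1/10*3/5) = [23/25, 24/25) <- contains code 593/625
  'a': [9/10 + 1/10*3/5, 9/10 + 1/10*9/10) = [24/25, 99/100)
  'd': [9/10 + 1/10*9/10, 9/10 + 1/10*1/1) = [99/100, 1/1)
  emit 'f', narrow to [23/25, 24/25)
Step 3: interval [23/25, 24/25), width = 24/25 - 23/25 = 1/25
  'c': [23/25 + 1/25*0/1, 23/25 + 1/25*1/5) = [23/25, 116/125)
  'f': [23/25 + 1/25*1/5, 23/25 + 1/25*3/5) = [116/125, 118/125)
  'a': [23/25 + 1/25*3/5, 23/25 + 1/25*9/10) = [118/125, 239/250) <- contains code 593/625
  'd': [23/25 + 1/25*9/10, 23/25 + 1/25*1/1) = [239/250, 24/25)
  emit 'a', narrow to [118/125, 239/250)
Step 4: interval [118/125, 239/250), width = 239/250 - 118/125 = 3/250
  'c': [118/125 + 3/250*0/1, 118/125 + 3/250*1/5) = [118/125, 1183/1250)
  'f': [118/125 + 3/250*1/5, 118/125 + 3/250*3/5) = [1183/1250, 1189/1250) <- contains code 593/625
  'a': [118/125 + 3/250*3/5, 118/125 + 3/250*9/10) = [1189/1250, 2387/2500)
  'd': [118/125 + 3/250*9/10, 118/125 + 3/250*1/1) = [2387/2500, 239/250)
  emit 'f', narrow to [1183/1250, 1189/1250)

Answer: dfaf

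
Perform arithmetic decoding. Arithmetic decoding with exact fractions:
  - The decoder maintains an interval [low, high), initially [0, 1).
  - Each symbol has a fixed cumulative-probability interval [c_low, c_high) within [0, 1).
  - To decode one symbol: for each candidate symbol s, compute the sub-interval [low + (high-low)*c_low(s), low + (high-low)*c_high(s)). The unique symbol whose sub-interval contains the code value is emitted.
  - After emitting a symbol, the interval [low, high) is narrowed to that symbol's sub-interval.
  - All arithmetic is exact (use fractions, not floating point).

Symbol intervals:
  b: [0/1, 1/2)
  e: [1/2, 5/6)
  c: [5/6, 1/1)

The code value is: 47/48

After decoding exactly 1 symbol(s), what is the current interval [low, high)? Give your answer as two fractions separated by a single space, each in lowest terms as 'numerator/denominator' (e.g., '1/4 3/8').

Answer: 5/6 1/1

Derivation:
Step 1: interval [0/1, 1/1), width = 1/1 - 0/1 = 1/1
  'b': [0/1 + 1/1*0/1, 0/1 + 1/1*1/2) = [0/1, 1/2)
  'e': [0/1 + 1/1*1/2, 0/1 + 1/1*5/6) = [1/2, 5/6)
  'c': [0/1 + 1/1*5/6, 0/1 + 1/1*1/1) = [5/6, 1/1) <- contains code 47/48
  emit 'c', narrow to [5/6, 1/1)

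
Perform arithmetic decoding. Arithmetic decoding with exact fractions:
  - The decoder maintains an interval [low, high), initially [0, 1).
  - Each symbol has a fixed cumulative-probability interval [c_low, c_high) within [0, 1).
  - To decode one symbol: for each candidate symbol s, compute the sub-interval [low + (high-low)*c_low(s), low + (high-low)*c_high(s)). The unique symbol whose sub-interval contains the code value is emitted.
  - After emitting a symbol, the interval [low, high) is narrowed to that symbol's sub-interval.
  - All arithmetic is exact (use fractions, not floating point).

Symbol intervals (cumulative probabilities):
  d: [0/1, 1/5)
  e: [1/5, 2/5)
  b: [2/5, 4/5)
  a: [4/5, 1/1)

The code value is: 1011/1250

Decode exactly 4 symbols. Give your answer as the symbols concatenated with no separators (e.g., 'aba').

Answer: aded

Derivation:
Step 1: interval [0/1, 1/1), width = 1/1 - 0/1 = 1/1
  'd': [0/1 + 1/1*0/1, 0/1 + 1/1*1/5) = [0/1, 1/5)
  'e': [0/1 + 1/1*1/5, 0/1 + 1/1*2/5) = [1/5, 2/5)
  'b': [0/1 + 1/1*2/5, 0/1 + 1/1*4/5) = [2/5, 4/5)
  'a': [0/1 + 1/1*4/5, 0/1 + 1/1*1/1) = [4/5, 1/1) <- contains code 1011/1250
  emit 'a', narrow to [4/5, 1/1)
Step 2: interval [4/5, 1/1), width = 1/1 - 4/5 = 1/5
  'd': [4/5 + 1/5*0/1, 4/5 + 1/5*1/5) = [4/5, 21/25) <- contains code 1011/1250
  'e': [4/5 + 1/5*1/5, 4/5 + 1/5*2/5) = [21/25, 22/25)
  'b': [4/5 + 1/5*2/5, 4/5 + 1/5*4/5) = [22/25, 24/25)
  'a': [4/5 + 1/5*4/5, 4/5 + 1/5*1/1) = [24/25, 1/1)
  emit 'd', narrow to [4/5, 21/25)
Step 3: interval [4/5, 21/25), width = 21/25 - 4/5 = 1/25
  'd': [4/5 + 1/25*0/1, 4/5 + 1/25*1/5) = [4/5, 101/125)
  'e': [4/5 + 1/25*1/5, 4/5 + 1/25*2/5) = [101/125, 102/125) <- contains code 1011/1250
  'b': [4/5 + 1/25*2/5, 4/5 + 1/25*4/5) = [102/125, 104/125)
  'a': [4/5 + 1/25*4/5, 4/5 + 1/25*1/1) = [104/125, 21/25)
  emit 'e', narrow to [101/125, 102/125)
Step 4: interval [101/125, 102/125), width = 102/125 - 101/125 = 1/125
  'd': [101/125 + 1/125*0/1, 101/125 + 1/125*1/5) = [101/125, 506/625) <- contains code 1011/1250
  'e': [101/125 + 1/125*1/5, 101/125 + 1/125*2/5) = [506/625, 507/625)
  'b': [101/125 + 1/125*2/5, 101/125 + 1/125*4/5) = [507/625, 509/625)
  'a': [101/125 + 1/125*4/5, 101/125 + 1/125*1/1) = [509/625, 102/125)
  emit 'd', narrow to [101/125, 506/625)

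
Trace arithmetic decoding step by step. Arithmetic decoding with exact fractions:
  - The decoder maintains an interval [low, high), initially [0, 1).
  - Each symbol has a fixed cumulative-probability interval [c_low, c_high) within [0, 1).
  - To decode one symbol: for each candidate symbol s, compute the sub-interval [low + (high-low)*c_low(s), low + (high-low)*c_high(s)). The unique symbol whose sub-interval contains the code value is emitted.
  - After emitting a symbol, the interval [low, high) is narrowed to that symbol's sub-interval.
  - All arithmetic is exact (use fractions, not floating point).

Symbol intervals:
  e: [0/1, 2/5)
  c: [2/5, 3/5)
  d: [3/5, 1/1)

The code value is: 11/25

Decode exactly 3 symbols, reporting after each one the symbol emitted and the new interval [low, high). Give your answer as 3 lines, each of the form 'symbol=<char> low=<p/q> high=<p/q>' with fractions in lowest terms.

Step 1: interval [0/1, 1/1), width = 1/1 - 0/1 = 1/1
  'e': [0/1 + 1/1*0/1, 0/1 + 1/1*2/5) = [0/1, 2/5)
  'c': [0/1 + 1/1*2/5, 0/1 + 1/1*3/5) = [2/5, 3/5) <- contains code 11/25
  'd': [0/1 + 1/1*3/5, 0/1 + 1/1*1/1) = [3/5, 1/1)
  emit 'c', narrow to [2/5, 3/5)
Step 2: interval [2/5, 3/5), width = 3/5 - 2/5 = 1/5
  'e': [2/5 + 1/5*0/1, 2/5 + 1/5*2/5) = [2/5, 12/25) <- contains code 11/25
  'c': [2/5 + 1/5*2/5, 2/5 + 1/5*3/5) = [12/25, 13/25)
  'd': [2/5 + 1/5*3/5, 2/5 + 1/5*1/1) = [13/25, 3/5)
  emit 'e', narrow to [2/5, 12/25)
Step 3: interval [2/5, 12/25), width = 12/25 - 2/5 = 2/25
  'e': [2/5 + 2/25*0/1, 2/5 + 2/25*2/5) = [2/5, 54/125)
  'c': [2/5 + 2/25*2/5, 2/5 + 2/25*3/5) = [54/125, 56/125) <- contains code 11/25
  'd': [2/5 + 2/25*3/5, 2/5 + 2/25*1/1) = [56/125, 12/25)
  emit 'c', narrow to [54/125, 56/125)

Answer: symbol=c low=2/5 high=3/5
symbol=e low=2/5 high=12/25
symbol=c low=54/125 high=56/125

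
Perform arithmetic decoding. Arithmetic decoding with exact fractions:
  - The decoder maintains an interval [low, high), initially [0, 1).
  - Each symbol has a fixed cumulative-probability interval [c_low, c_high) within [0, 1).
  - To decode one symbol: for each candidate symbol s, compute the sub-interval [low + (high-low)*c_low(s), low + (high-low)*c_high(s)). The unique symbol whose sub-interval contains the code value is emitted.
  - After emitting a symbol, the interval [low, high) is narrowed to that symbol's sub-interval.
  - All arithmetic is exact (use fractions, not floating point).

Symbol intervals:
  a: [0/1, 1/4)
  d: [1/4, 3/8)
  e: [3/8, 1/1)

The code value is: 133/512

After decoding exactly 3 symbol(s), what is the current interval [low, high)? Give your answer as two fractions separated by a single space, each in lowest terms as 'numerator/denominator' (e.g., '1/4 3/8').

Step 1: interval [0/1, 1/1), width = 1/1 - 0/1 = 1/1
  'a': [0/1 + 1/1*0/1, 0/1 + 1/1*1/4) = [0/1, 1/4)
  'd': [0/1 + 1/1*1/4, 0/1 + 1/1*3/8) = [1/4, 3/8) <- contains code 133/512
  'e': [0/1 + 1/1*3/8, 0/1 + 1/1*1/1) = [3/8, 1/1)
  emit 'd', narrow to [1/4, 3/8)
Step 2: interval [1/4, 3/8), width = 3/8 - 1/4 = 1/8
  'a': [1/4 + 1/8*0/1, 1/4 + 1/8*1/4) = [1/4, 9/32) <- contains code 133/512
  'd': [1/4 + 1/8*1/4, 1/4 + 1/8*3/8) = [9/32, 19/64)
  'e': [1/4 + 1/8*3/8, 1/4 + 1/8*1/1) = [19/64, 3/8)
  emit 'a', narrow to [1/4, 9/32)
Step 3: interval [1/4, 9/32), width = 9/32 - 1/4 = 1/32
  'a': [1/4 + 1/32*0/1, 1/4 + 1/32*1/4) = [1/4, 33/128)
  'd': [1/4 + 1/32*1/4, 1/4 + 1/32*3/8) = [33/128, 67/256) <- contains code 133/512
  'e': [1/4 + 1/32*3/8, 1/4 + 1/32*1/1) = [67/256, 9/32)
  emit 'd', narrow to [33/128, 67/256)

Answer: 33/128 67/256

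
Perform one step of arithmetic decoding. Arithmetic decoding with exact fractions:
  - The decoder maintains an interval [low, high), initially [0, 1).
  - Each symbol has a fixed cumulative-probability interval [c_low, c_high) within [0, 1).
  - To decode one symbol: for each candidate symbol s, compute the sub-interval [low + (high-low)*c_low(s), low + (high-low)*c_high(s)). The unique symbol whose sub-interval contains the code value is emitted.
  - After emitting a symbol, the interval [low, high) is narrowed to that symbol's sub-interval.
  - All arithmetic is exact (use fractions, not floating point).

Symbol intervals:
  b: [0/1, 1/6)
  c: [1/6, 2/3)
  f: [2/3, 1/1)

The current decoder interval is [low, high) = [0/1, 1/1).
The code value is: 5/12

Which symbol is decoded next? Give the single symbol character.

Interval width = high − low = 1/1 − 0/1 = 1/1
Scaled code = (code − low) / width = (5/12 − 0/1) / 1/1 = 5/12
  b: [0/1, 1/6) 
  c: [1/6, 2/3) ← scaled code falls here ✓
  f: [2/3, 1/1) 

Answer: c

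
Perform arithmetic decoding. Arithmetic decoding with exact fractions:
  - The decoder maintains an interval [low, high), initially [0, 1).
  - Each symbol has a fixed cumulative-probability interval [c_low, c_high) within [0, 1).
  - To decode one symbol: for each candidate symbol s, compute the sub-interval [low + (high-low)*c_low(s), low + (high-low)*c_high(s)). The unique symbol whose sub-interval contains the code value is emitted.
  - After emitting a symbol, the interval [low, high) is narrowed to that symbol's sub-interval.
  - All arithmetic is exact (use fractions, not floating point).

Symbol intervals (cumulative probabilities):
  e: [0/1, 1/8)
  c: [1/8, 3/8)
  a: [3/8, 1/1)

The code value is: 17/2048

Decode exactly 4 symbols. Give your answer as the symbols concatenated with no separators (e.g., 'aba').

Answer: eeac

Derivation:
Step 1: interval [0/1, 1/1), width = 1/1 - 0/1 = 1/1
  'e': [0/1 + 1/1*0/1, 0/1 + 1/1*1/8) = [0/1, 1/8) <- contains code 17/2048
  'c': [0/1 + 1/1*1/8, 0/1 + 1/1*3/8) = [1/8, 3/8)
  'a': [0/1 + 1/1*3/8, 0/1 + 1/1*1/1) = [3/8, 1/1)
  emit 'e', narrow to [0/1, 1/8)
Step 2: interval [0/1, 1/8), width = 1/8 - 0/1 = 1/8
  'e': [0/1 + 1/8*0/1, 0/1 + 1/8*1/8) = [0/1, 1/64) <- contains code 17/2048
  'c': [0/1 + 1/8*1/8, 0/1 + 1/8*3/8) = [1/64, 3/64)
  'a': [0/1 + 1/8*3/8, 0/1 + 1/8*1/1) = [3/64, 1/8)
  emit 'e', narrow to [0/1, 1/64)
Step 3: interval [0/1, 1/64), width = 1/64 - 0/1 = 1/64
  'e': [0/1 + 1/64*0/1, 0/1 + 1/64*1/8) = [0/1, 1/512)
  'c': [0/1 + 1/64*1/8, 0/1 + 1/64*3/8) = [1/512, 3/512)
  'a': [0/1 + 1/64*3/8, 0/1 + 1/64*1/1) = [3/512, 1/64) <- contains code 17/2048
  emit 'a', narrow to [3/512, 1/64)
Step 4: interval [3/512, 1/64), width = 1/64 - 3/512 = 5/512
  'e': [3/512 + 5/512*0/1, 3/512 + 5/512*1/8) = [3/512, 29/4096)
  'c': [3/512 + 5/512*1/8, 3/512 + 5/512*3/8) = [29/4096, 39/4096) <- contains code 17/2048
  'a': [3/512 + 5/512*3/8, 3/512 + 5/512*1/1) = [39/4096, 1/64)
  emit 'c', narrow to [29/4096, 39/4096)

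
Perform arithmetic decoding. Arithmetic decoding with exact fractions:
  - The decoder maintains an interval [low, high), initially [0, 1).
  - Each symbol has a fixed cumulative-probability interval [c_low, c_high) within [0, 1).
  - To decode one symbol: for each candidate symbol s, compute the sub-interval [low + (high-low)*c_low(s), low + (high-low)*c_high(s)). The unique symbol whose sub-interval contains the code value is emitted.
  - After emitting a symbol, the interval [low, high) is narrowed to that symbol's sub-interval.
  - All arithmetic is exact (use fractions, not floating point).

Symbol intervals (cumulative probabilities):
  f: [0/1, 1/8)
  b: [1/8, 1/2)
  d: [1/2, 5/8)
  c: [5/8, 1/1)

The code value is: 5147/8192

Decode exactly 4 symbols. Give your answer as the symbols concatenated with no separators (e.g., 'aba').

Step 1: interval [0/1, 1/1), width = 1/1 - 0/1 = 1/1
  'f': [0/1 + 1/1*0/1, 0/1 + 1/1*1/8) = [0/1, 1/8)
  'b': [0/1 + 1/1*1/8, 0/1 + 1/1*1/2) = [1/8, 1/2)
  'd': [0/1 + 1/1*1/2, 0/1 + 1/1*5/8) = [1/2, 5/8)
  'c': [0/1 + 1/1*5/8, 0/1 + 1/1*1/1) = [5/8, 1/1) <- contains code 5147/8192
  emit 'c', narrow to [5/8, 1/1)
Step 2: interval [5/8, 1/1), width = 1/1 - 5/8 = 3/8
  'f': [5/8 + 3/8*0/1, 5/8 + 3/8*1/8) = [5/8, 43/64) <- contains code 5147/8192
  'b': [5/8 + 3/8*1/8, 5/8 + 3/8*1/2) = [43/64, 13/16)
  'd': [5/8 + 3/8*1/2, 5/8 + 3/8*5/8) = [13/16, 55/64)
  'c': [5/8 + 3/8*5/8, 5/8 + 3/8*1/1) = [55/64, 1/1)
  emit 'f', narrow to [5/8, 43/64)
Step 3: interval [5/8, 43/64), width = 43/64 - 5/8 = 3/64
  'f': [5/8 + 3/64*0/1, 5/8 + 3/64*1/8) = [5/8, 323/512) <- contains code 5147/8192
  'b': [5/8 + 3/64*1/8, 5/8 + 3/64*1/2) = [323/512, 83/128)
  'd': [5/8 + 3/64*1/2, 5/8 + 3/64*5/8) = [83/128, 335/512)
  'c': [5/8 + 3/64*5/8, 5/8 + 3/64*1/1) = [335/512, 43/64)
  emit 'f', narrow to [5/8, 323/512)
Step 4: interval [5/8, 323/512), width = 323/512 - 5/8 = 3/512
  'f': [5/8 + 3/512*0/1, 5/8 + 3/512*1/8) = [5/8, 2563/4096)
  'b': [5/8 + 3/512*1/8, 5/8 + 3/512*1/2) = [2563/4096, 643/1024)
  'd': [5/8 + 3/512*1/2, 5/8 + 3/512*5/8) = [643/1024, 2575/4096) <- contains code 5147/8192
  'c': [5/8 + 3/512*5/8, 5/8 + 3/512*1/1) = [2575/4096, 323/512)
  emit 'd', narrow to [643/1024, 2575/4096)

Answer: cffd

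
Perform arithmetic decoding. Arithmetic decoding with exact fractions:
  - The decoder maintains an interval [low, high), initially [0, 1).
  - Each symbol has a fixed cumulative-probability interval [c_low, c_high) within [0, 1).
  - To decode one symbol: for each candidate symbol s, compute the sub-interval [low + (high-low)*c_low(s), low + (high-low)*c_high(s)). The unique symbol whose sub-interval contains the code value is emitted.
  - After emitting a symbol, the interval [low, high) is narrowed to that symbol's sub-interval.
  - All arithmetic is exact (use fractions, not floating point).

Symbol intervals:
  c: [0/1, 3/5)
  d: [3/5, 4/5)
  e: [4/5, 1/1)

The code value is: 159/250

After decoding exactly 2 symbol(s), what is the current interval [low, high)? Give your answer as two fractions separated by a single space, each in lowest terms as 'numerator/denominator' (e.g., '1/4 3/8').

Step 1: interval [0/1, 1/1), width = 1/1 - 0/1 = 1/1
  'c': [0/1 + 1/1*0/1, 0/1 + 1/1*3/5) = [0/1, 3/5)
  'd': [0/1 + 1/1*3/5, 0/1 + 1/1*4/5) = [3/5, 4/5) <- contains code 159/250
  'e': [0/1 + 1/1*4/5, 0/1 + 1/1*1/1) = [4/5, 1/1)
  emit 'd', narrow to [3/5, 4/5)
Step 2: interval [3/5, 4/5), width = 4/5 - 3/5 = 1/5
  'c': [3/5 + 1/5*0/1, 3/5 + 1/5*3/5) = [3/5, 18/25) <- contains code 159/250
  'd': [3/5 + 1/5*3/5, 3/5 + 1/5*4/5) = [18/25, 19/25)
  'e': [3/5 + 1/5*4/5, 3/5 + 1/5*1/1) = [19/25, 4/5)
  emit 'c', narrow to [3/5, 18/25)

Answer: 3/5 18/25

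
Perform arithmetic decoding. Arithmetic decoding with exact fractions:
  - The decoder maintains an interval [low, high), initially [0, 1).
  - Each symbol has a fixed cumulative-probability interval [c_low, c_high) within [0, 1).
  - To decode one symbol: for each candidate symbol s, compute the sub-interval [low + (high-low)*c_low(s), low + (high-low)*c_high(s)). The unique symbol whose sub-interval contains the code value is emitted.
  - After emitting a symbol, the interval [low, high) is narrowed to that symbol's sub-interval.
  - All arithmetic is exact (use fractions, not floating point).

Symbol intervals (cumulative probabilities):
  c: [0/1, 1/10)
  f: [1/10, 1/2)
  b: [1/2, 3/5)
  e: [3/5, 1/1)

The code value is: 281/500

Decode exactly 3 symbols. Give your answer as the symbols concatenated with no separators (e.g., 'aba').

Answer: bec

Derivation:
Step 1: interval [0/1, 1/1), width = 1/1 - 0/1 = 1/1
  'c': [0/1 + 1/1*0/1, 0/1 + 1/1*1/10) = [0/1, 1/10)
  'f': [0/1 + 1/1*1/10, 0/1 + 1/1*1/2) = [1/10, 1/2)
  'b': [0/1 + 1/1*1/2, 0/1 + 1/1*3/5) = [1/2, 3/5) <- contains code 281/500
  'e': [0/1 + 1/1*3/5, 0/1 + 1/1*1/1) = [3/5, 1/1)
  emit 'b', narrow to [1/2, 3/5)
Step 2: interval [1/2, 3/5), width = 3/5 - 1/2 = 1/10
  'c': [1/2 + 1/10*0/1, 1/2 + 1/10*1/10) = [1/2, 51/100)
  'f': [1/2 + 1/10*1/10, 1/2 + 1/10*1/2) = [51/100, 11/20)
  'b': [1/2 + 1/10*1/2, 1/2 + 1/10*3/5) = [11/20, 14/25)
  'e': [1/2 + 1/10*3/5, 1/2 + 1/10*1/1) = [14/25, 3/5) <- contains code 281/500
  emit 'e', narrow to [14/25, 3/5)
Step 3: interval [14/25, 3/5), width = 3/5 - 14/25 = 1/25
  'c': [14/25 + 1/25*0/1, 14/25 + 1/25*1/10) = [14/25, 141/250) <- contains code 281/500
  'f': [14/25 + 1/25*1/10, 14/25 + 1/25*1/2) = [141/250, 29/50)
  'b': [14/25 + 1/25*1/2, 14/25 + 1/25*3/5) = [29/50, 73/125)
  'e': [14/25 + 1/25*3/5, 14/25 + 1/25*1/1) = [73/125, 3/5)
  emit 'c', narrow to [14/25, 141/250)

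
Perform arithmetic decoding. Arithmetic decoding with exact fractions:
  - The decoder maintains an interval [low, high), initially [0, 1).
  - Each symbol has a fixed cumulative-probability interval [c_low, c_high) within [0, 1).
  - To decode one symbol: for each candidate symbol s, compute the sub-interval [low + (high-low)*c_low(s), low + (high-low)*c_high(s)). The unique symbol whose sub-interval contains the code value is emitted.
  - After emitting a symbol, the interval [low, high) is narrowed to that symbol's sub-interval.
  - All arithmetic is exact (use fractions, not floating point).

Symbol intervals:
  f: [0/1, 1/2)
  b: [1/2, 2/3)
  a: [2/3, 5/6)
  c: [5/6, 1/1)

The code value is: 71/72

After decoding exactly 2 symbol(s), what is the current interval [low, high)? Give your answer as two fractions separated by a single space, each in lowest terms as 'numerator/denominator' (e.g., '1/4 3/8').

Answer: 35/36 1/1

Derivation:
Step 1: interval [0/1, 1/1), width = 1/1 - 0/1 = 1/1
  'f': [0/1 + 1/1*0/1, 0/1 + 1/1*1/2) = [0/1, 1/2)
  'b': [0/1 + 1/1*1/2, 0/1 + 1/1*2/3) = [1/2, 2/3)
  'a': [0/1 + 1/1*2/3, 0/1 + 1/1*5/6) = [2/3, 5/6)
  'c': [0/1 + 1/1*5/6, 0/1 + 1/1*1/1) = [5/6, 1/1) <- contains code 71/72
  emit 'c', narrow to [5/6, 1/1)
Step 2: interval [5/6, 1/1), width = 1/1 - 5/6 = 1/6
  'f': [5/6 + 1/6*0/1, 5/6 + 1/6*1/2) = [5/6, 11/12)
  'b': [5/6 + 1/6*1/2, 5/6 + 1/6*2/3) = [11/12, 17/18)
  'a': [5/6 + 1/6*2/3, 5/6 + 1/6*5/6) = [17/18, 35/36)
  'c': [5/6 + 1/6*5/6, 5/6 + 1/6*1/1) = [35/36, 1/1) <- contains code 71/72
  emit 'c', narrow to [35/36, 1/1)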